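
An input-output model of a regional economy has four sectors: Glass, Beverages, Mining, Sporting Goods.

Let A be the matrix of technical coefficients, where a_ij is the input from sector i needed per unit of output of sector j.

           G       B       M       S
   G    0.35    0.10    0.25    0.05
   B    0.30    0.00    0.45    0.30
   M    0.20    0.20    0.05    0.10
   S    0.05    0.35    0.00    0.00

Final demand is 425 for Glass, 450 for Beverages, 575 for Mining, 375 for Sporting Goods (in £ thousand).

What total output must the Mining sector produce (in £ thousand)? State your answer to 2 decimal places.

I − A =
  [   0.65    -0.10    -0.25    -0.05]
  [  -0.30     1.00    -0.45    -0.30]
  [  -0.20    -0.20     0.95    -0.10]
  [  -0.05    -0.35     0.00     1.00]
Compute the cofactors C_ij = (−1)^(i+j)·(3×3 minor ij) of I−A; the adjugate is their transpose:
adj(I−A) = Cᵀ =
  [ 0.744500   0.170375   0.276625   0.116000]
  [ 0.391500   0.563875   0.370125   0.225750]
  [ 0.257500   0.176250   0.542500   0.120000]
  [ 0.174250   0.205875   0.143375   0.456500]
det(I−A) = Σ_j (I−A)_1j·C_1j = (0.65)(0.744500) + (-0.10)(0.391500) + (-0.25)(0.257500) + (-0.05)(0.174250) = 0.3716875
(I − A)⁻¹ = adj(I−A) / det(I−A) ≈
  [   2.0030     0.4584     0.7442     0.3121]
  [   1.0533     1.5171     0.9958     0.6074]
  [   0.6928     0.4742     1.4596     0.3229]
  [   0.4688     0.5539     0.3857     1.2282]
x = (I − A)⁻¹ d = adj(I−A)·d / det(I−A), with det(I−A) = 0.3716875:
  x_G = (0.744500·425 + 0.170375·450 + 0.276625·575 + 0.116000·375) / 0.3716875 = 595.640625 / 0.3716875 ≈ 1602.53
  x_B = (0.391500·425 + 0.563875·450 + 0.370125·575 + 0.225750·375) / 0.3716875 = 717.609375 / 0.3716875 ≈ 1930.68
  x_M = (0.257500·425 + 0.176250·450 + 0.542500·575 + 0.120000·375) / 0.3716875 = 545.6875 / 0.3716875 ≈ 1468.14
  x_S = (0.174250·425 + 0.205875·450 + 0.143375·575 + 0.456500·375) / 0.3716875 = 420.328125 / 0.3716875 ≈ 1130.86

x_M = 1468.14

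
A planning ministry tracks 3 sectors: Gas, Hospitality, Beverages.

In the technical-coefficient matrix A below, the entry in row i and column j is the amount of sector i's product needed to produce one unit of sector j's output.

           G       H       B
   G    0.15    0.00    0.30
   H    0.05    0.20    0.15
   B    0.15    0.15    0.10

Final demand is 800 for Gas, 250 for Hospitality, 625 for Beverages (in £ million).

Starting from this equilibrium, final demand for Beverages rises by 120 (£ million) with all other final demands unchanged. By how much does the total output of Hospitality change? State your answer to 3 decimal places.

Δx_H = 30.832

I − A =
  [   0.85     0.00    -0.30]
  [  -0.05     0.80    -0.15]
  [  -0.15    -0.15     0.90]
Cofactors of I−A, C_ij = (−1)^(i+j)·(minor ij) (rows/columns in the sector order above):
  C_11 = (0.80)(0.90) − (-0.15)(-0.15) = 0.6975
  C_12 = −[(-0.05)(0.90) − (-0.15)(-0.15)] = 0.0675
  C_13 = (-0.05)(-0.15) − (0.80)(-0.15) = 0.1275
  C_21 = −[(0.00)(0.90) − (-0.30)(-0.15)] = 0.0450
  C_22 = (0.85)(0.90) − (-0.30)(-0.15) = 0.7200
  C_23 = −[(0.85)(-0.15) − (0.00)(-0.15)] = 0.1275
  C_31 = (0.00)(-0.15) − (-0.30)(0.80) = 0.2400
  C_32 = −[(0.85)(-0.15) − (-0.30)(-0.05)] = 0.1425
  C_33 = (0.85)(0.80) − (0.00)(-0.05) = 0.6800
det(I−A) = Σ_j (I−A)_1j·C_1j = (0.85)(0.6975) + (0.00)(0.0675) + (-0.30)(0.1275) = 0.554625
adj(I−A) = Cᵀ =
  [ 0.6975   0.0450   0.2400]
  [ 0.0675   0.7200   0.1425]
  [ 0.1275   0.1275   0.6800]
(I − A)⁻¹ = adj(I−A) / det(I−A) ≈
  [   1.2576     0.0811     0.4327]
  [   0.1217     1.2982     0.2569]
  [   0.2299     0.2299     1.2261]
Δx = (I − A)⁻¹ Δd with Δd having +120 in the Beverages component and 0 elsewhere.
So Δx_H = L_HB · (+120), where L_HB = adj(I−A)_HB / det(I−A) = 0.1425 / 0.554625.
Δx_H = 0.1425 × (+120) / 0.554625 = 17.10 / 0.554625 ≈ 30.832.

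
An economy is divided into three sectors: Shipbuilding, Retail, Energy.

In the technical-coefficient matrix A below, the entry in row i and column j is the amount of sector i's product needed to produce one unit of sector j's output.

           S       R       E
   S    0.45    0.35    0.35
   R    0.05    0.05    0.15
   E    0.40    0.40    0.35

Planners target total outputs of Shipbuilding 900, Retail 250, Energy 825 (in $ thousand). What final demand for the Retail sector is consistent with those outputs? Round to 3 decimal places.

I − A =
  [   0.55    -0.35    -0.35]
  [  -0.05     0.95    -0.15]
  [  -0.40    -0.40     0.65]
d = (I − A) x:
  d_S = (+0.55)·900 + (-0.35)·250 + (-0.35)·825 = 118.750
  d_R = (-0.05)·900 + (+0.95)·250 + (-0.15)·825 = 68.750
  d_E = (-0.40)·900 + (-0.40)·250 + (+0.65)·825 = 76.250

d_R = 68.750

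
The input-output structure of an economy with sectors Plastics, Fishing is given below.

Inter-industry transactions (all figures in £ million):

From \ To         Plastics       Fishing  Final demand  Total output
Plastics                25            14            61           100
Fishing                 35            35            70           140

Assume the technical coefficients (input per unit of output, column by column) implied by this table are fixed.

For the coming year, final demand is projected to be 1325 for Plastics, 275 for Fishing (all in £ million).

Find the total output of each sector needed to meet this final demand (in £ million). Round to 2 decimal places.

Technical coefficients a_ij = z_ij / X_j:
  a_PP = 25/100 = 0.25, a_FP = 35/100 = 0.35
  a_PF = 14/140 = 0.10, a_FF = 35/140 = 0.25
I − A =
  [   0.75    -0.10]
  [  -0.35     0.75]
det(I−A) = (0.75)(0.75) − (-0.10)(-0.35) = 0.5275
adj(I−A) = [[0.75, 0.10], [0.35, 0.75]]
(I − A)⁻¹ = adj(I−A) / det(I−A) ≈
  [   1.4218     0.1896]
  [   0.6635     1.4218]
x = (I − A)⁻¹ d = adj(I−A)·d / det(I−A), with det(I−A) = 0.5275:
  x_P = (0.75·1325 + 0.10·275) / 0.5275 = 1021.25 / 0.5275 ≈ 1936.02
  x_F = (0.35·1325 + 0.75·275) / 0.5275 = 670.00 / 0.5275 ≈ 1270.14

x_P = 1936.02, x_F = 1270.14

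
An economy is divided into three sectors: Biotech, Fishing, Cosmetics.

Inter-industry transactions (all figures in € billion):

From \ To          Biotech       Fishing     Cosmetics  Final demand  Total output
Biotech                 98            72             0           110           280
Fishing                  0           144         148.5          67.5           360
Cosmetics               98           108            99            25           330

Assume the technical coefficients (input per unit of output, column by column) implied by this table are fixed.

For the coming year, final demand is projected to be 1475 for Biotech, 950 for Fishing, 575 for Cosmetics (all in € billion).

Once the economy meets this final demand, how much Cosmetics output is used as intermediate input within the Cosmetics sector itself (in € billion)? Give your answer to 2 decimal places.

Technical coefficients a_ij = z_ij / X_j:
  a_BB = 98/280 = 0.35, a_FB = 0/280 = 0.00, a_CB = 98/280 = 0.35
  a_BF = 72/360 = 0.20, a_FF = 144/360 = 0.40, a_CF = 108/360 = 0.30
  a_BC = 0/330 = 0.00, a_FC = 148.5/330 = 0.45, a_CC = 99/330 = 0.30
I − A =
  [   0.65    -0.20     0.00]
  [   0.00     0.60    -0.45]
  [  -0.35    -0.30     0.70]
Cofactors of I−A, C_ij = (−1)^(i+j)·(minor ij) (rows/columns in the sector order above):
  C_11 = (0.60)(0.70) − (-0.45)(-0.30) = 0.2850
  C_12 = −[(0.00)(0.70) − (-0.45)(-0.35)] = 0.1575
  C_13 = (0.00)(-0.30) − (0.60)(-0.35) = 0.2100
  C_21 = −[(-0.20)(0.70) − (0.00)(-0.30)] = 0.1400
  C_22 = (0.65)(0.70) − (0.00)(-0.35) = 0.4550
  C_23 = −[(0.65)(-0.30) − (-0.20)(-0.35)] = 0.2650
  C_31 = (-0.20)(-0.45) − (0.00)(0.60) = 0.0900
  C_32 = −[(0.65)(-0.45) − (0.00)(0.00)] = 0.2925
  C_33 = (0.65)(0.60) − (-0.20)(0.00) = 0.3900
det(I−A) = Σ_j (I−A)_1j·C_1j = (0.65)(0.2850) + (-0.20)(0.1575) + (0.00)(0.2100) = 0.15375
adj(I−A) = Cᵀ =
  [ 0.2850   0.1400   0.0900]
  [ 0.1575   0.4550   0.2925]
  [ 0.2100   0.2650   0.3900]
(I − A)⁻¹ = adj(I−A) / det(I−A) ≈
  [   1.8537     0.9106     0.5854]
  [   1.0244     2.9593     1.9024]
  [   1.3659     1.7236     2.5366]
First solve x = (I − A)⁻¹ d = adj(I−A)·d / det(I−A); in particular x_C = (0.2100·1475 + 0.2650·950 + 0.3900·575) / 0.15375 = 785.75 / 0.15375 ≈ 5110.5691.
Intermediate flow from C to C: z_CC = a_CC · x_C = 0.30 × 785.75 / 0.15375 = 235.725 / 0.15375 ≈ 1533.17.

z_CC = 1533.17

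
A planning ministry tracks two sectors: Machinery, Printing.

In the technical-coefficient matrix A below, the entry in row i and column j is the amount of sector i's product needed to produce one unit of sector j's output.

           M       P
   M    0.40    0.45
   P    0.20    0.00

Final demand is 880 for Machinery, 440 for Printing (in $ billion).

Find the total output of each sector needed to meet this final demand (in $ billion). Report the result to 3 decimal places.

I − A =
  [   0.60    -0.45]
  [  -0.20     1.00]
det(I−A) = (0.60)(1.00) − (-0.45)(-0.20) = 0.5100
adj(I−A) = [[1.00, 0.45], [0.20, 0.60]]
(I − A)⁻¹ = adj(I−A) / det(I−A) ≈
  [   1.9608     0.8824]
  [   0.3922     1.1765]
x = (I − A)⁻¹ d = adj(I−A)·d / det(I−A), with det(I−A) = 0.5100:
  x_M = (1.00·880 + 0.45·440) / 0.5100 = 1078.00 / 0.5100 ≈ 2113.725
  x_P = (0.20·880 + 0.60·440) / 0.5100 = 440.00 / 0.5100 ≈ 862.745

x_M = 2113.725, x_P = 862.745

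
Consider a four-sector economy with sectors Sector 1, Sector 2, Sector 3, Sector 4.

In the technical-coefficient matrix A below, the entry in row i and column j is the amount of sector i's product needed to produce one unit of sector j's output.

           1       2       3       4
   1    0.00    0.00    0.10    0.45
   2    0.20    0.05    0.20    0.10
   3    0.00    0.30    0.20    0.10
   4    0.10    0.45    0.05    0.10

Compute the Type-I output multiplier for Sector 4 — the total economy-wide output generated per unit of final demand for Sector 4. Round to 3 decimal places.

m_4 = 2.663

I − A =
  [   1.00     0.00    -0.10    -0.45]
  [  -0.20     0.95    -0.20    -0.10]
  [   0.00    -0.30     0.80    -0.10]
  [  -0.10    -0.45    -0.05     0.90]
Compute the cofactors C_ij = (−1)^(i+j)·(3×3 minor ij) of I−A; the adjugate is their transpose:
adj(I−A) = Cᵀ =
  [ 0.578750   0.200250   0.142875   0.327500]
  [ 0.153000   0.678000   0.199500   0.174000]
  [ 0.075500   0.301500   0.726750   0.152000]
  [ 0.145000   0.378000   0.156000   0.694000]
det(I−A) = Σ_j (I−A)_1j·C_1j = (1.00)(0.578750) + (0.00)(0.153000) + (-0.10)(0.075500) + (-0.45)(0.145000) = 0.50595
(I − A)⁻¹ = adj(I−A) / det(I−A) ≈
  [   1.1439     0.3958     0.2824     0.6473]
  [   0.3024     1.3401     0.3943     0.3439]
  [   0.1492     0.5959     1.4364     0.3004]
  [   0.2866     0.7471     0.3083     1.3717]
The output multiplier for sector j is the column-j sum of the Leontief inverse (I − A)⁻¹ = adj(I−A) / det(I−A).
Column 4 of adj(I−A): (0.327500, 0.174000, 0.152000, 0.694000); det(I−A) = 0.50595.
m_4 = (0.327500 + 0.174000 + 0.152000 + 0.694000) / 0.50595 = 1.3475 / 0.50595 ≈ 2.663.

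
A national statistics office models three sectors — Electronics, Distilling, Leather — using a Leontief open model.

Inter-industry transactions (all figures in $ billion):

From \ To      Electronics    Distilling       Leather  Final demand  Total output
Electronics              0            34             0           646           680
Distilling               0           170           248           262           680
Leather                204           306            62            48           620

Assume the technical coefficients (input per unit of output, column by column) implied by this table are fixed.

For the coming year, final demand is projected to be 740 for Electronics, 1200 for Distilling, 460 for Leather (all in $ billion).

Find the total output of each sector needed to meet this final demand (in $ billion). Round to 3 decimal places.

x_E = 878.323, x_D = 2766.462, x_L = 2187.117

Technical coefficients a_ij = z_ij / X_j:
  a_EE = 0/680 = 0.00, a_DE = 0/680 = 0.00, a_LE = 204/680 = 0.30
  a_ED = 34/680 = 0.05, a_DD = 170/680 = 0.25, a_LD = 306/680 = 0.45
  a_EL = 0/620 = 0.00, a_DL = 248/620 = 0.40, a_LL = 62/620 = 0.10
I − A =
  [   1.00    -0.05     0.00]
  [   0.00     0.75    -0.40]
  [  -0.30    -0.45     0.90]
Cofactors of I−A, C_ij = (−1)^(i+j)·(minor ij) (rows/columns in the sector order above):
  C_11 = (0.75)(0.90) − (-0.40)(-0.45) = 0.4950
  C_12 = −[(0.00)(0.90) − (-0.40)(-0.30)] = 0.1200
  C_13 = (0.00)(-0.45) − (0.75)(-0.30) = 0.2250
  C_21 = −[(-0.05)(0.90) − (0.00)(-0.45)] = 0.0450
  C_22 = (1.00)(0.90) − (0.00)(-0.30) = 0.9000
  C_23 = −[(1.00)(-0.45) − (-0.05)(-0.30)] = 0.4650
  C_31 = (-0.05)(-0.40) − (0.00)(0.75) = 0.0200
  C_32 = −[(1.00)(-0.40) − (0.00)(0.00)] = 0.4000
  C_33 = (1.00)(0.75) − (-0.05)(0.00) = 0.7500
det(I−A) = Σ_j (I−A)_1j·C_1j = (1.00)(0.4950) + (-0.05)(0.1200) + (0.00)(0.2250) = 0.4890
adj(I−A) = Cᵀ =
  [ 0.4950   0.0450   0.0200]
  [ 0.1200   0.9000   0.4000]
  [ 0.2250   0.4650   0.7500]
(I − A)⁻¹ = adj(I−A) / det(I−A) ≈
  [   1.0123     0.0920     0.0409]
  [   0.2454     1.8405     0.8180]
  [   0.4601     0.9509     1.5337]
x = (I − A)⁻¹ d = adj(I−A)·d / det(I−A), with det(I−A) = 0.4890:
  x_E = (0.4950·740 + 0.0450·1200 + 0.0200·460) / 0.4890 = 429.50 / 0.4890 ≈ 878.323
  x_D = (0.1200·740 + 0.9000·1200 + 0.4000·460) / 0.4890 = 1352.80 / 0.4890 ≈ 2766.462
  x_L = (0.2250·740 + 0.4650·1200 + 0.7500·460) / 0.4890 = 1069.50 / 0.4890 ≈ 2187.117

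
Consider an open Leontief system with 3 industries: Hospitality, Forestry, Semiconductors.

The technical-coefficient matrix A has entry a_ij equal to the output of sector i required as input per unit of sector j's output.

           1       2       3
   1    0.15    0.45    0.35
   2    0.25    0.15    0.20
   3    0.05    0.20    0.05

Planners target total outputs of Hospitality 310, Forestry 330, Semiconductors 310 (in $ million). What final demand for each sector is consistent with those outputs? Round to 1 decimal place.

d_1 = 6.5, d_2 = 141.0, d_3 = 213.0

I − A =
  [   0.85    -0.45    -0.35]
  [  -0.25     0.85    -0.20]
  [  -0.05    -0.20     0.95]
d = (I − A) x:
  d_1 = (+0.85)·310 + (-0.45)·330 + (-0.35)·310 = 6.5
  d_2 = (-0.25)·310 + (+0.85)·330 + (-0.20)·310 = 141.0
  d_3 = (-0.05)·310 + (-0.20)·330 + (+0.95)·310 = 213.0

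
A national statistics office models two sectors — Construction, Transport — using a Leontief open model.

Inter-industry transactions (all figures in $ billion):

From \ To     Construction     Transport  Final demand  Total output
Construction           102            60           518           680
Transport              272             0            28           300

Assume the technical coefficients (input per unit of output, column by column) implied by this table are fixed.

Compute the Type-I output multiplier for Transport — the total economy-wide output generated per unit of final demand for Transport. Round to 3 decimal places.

m_T = 1.364

Technical coefficients a_ij = z_ij / X_j:
  a_CC = 102/680 = 0.15, a_TC = 272/680 = 0.40
  a_CT = 60/300 = 0.20, a_TT = 0/300 = 0.00
I − A =
  [   0.85    -0.20]
  [  -0.40     1.00]
det(I−A) = (0.85)(1.00) − (-0.20)(-0.40) = 0.7700
adj(I−A) = [[1.00, 0.20], [0.40, 0.85]]
(I − A)⁻¹ = adj(I−A) / det(I−A) ≈
  [   1.2987     0.2597]
  [   0.5195     1.1039]
The output multiplier for sector j is the column-j sum of the Leontief inverse (I − A)⁻¹ = adj(I−A) / det(I−A).
Column T of adj(I−A): (0.20, 0.85); det(I−A) = 0.7700.
m_T = (0.20 + 0.85) / 0.7700 = 1.05 / 0.7700 ≈ 1.364.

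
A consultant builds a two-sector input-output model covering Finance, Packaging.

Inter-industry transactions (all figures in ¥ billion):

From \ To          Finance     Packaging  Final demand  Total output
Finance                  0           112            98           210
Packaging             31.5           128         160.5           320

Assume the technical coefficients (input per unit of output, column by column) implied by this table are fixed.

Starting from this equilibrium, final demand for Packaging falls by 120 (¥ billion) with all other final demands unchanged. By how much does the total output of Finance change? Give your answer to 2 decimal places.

Technical coefficients a_ij = z_ij / X_j:
  a_11 = 0/210 = 0.00, a_21 = 31.5/210 = 0.15
  a_12 = 112/320 = 0.35, a_22 = 128/320 = 0.40
I − A =
  [   1.00    -0.35]
  [  -0.15     0.60]
det(I−A) = (1.00)(0.60) − (-0.35)(-0.15) = 0.5475
adj(I−A) = [[0.60, 0.35], [0.15, 1.00]]
(I − A)⁻¹ = adj(I−A) / det(I−A) ≈
  [   1.0959     0.6393]
  [   0.2740     1.8265]
Δx = (I − A)⁻¹ Δd with Δd having -120 in the Packaging component and 0 elsewhere.
So Δx_1 = L_12 · (-120), where L_12 = adj(I−A)_12 / det(I−A) = 0.35 / 0.5475.
Δx_1 = 0.35 × (-120) / 0.5475 = -42.00 / 0.5475 ≈ -76.71.

Δx_1 = -76.71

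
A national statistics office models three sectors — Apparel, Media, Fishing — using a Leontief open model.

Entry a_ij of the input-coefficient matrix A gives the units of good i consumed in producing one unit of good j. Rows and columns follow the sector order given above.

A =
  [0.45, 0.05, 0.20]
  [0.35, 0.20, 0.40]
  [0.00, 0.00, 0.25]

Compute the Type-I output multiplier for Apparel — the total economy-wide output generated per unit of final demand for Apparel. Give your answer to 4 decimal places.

m_1 = 2.7219

I − A =
  [   0.55    -0.05    -0.20]
  [  -0.35     0.80    -0.40]
  [   0.00     0.00     0.75]
Cofactors of I−A, C_ij = (−1)^(i+j)·(minor ij) (rows/columns in the sector order above):
  C_11 = (0.80)(0.75) − (-0.40)(0.00) = 0.6000
  C_12 = −[(-0.35)(0.75) − (-0.40)(0.00)] = 0.2625
  C_13 = (-0.35)(0.00) − (0.80)(0.00) = 0.0000
  C_21 = −[(-0.05)(0.75) − (-0.20)(0.00)] = 0.0375
  C_22 = (0.55)(0.75) − (-0.20)(0.00) = 0.4125
  C_23 = −[(0.55)(0.00) − (-0.05)(0.00)] = 0.0000
  C_31 = (-0.05)(-0.40) − (-0.20)(0.80) = 0.1800
  C_32 = −[(0.55)(-0.40) − (-0.20)(-0.35)] = 0.2900
  C_33 = (0.55)(0.80) − (-0.05)(-0.35) = 0.4225
det(I−A) = Σ_j (I−A)_1j·C_1j = (0.55)(0.6000) + (-0.05)(0.2625) + (-0.20)(0.0000) = 0.316875
adj(I−A) = Cᵀ =
  [ 0.6000   0.0375   0.1800]
  [ 0.2625   0.4125   0.2900]
  [ 0.0000   0.0000   0.4225]
(I − A)⁻¹ = adj(I−A) / det(I−A) ≈
  [   1.89349     0.11834     0.56805]
  [   0.82840     1.30178     0.91519]
  [   0.00000     0.00000     1.33333]
The output multiplier for sector j is the column-j sum of the Leontief inverse (I − A)⁻¹ = adj(I−A) / det(I−A).
Column 1 of adj(I−A): (0.6000, 0.2625, 0.0000); det(I−A) = 0.316875.
m_1 = (0.6000 + 0.2625 + 0.0000) / 0.316875 = 0.8625 / 0.316875 ≈ 2.7219.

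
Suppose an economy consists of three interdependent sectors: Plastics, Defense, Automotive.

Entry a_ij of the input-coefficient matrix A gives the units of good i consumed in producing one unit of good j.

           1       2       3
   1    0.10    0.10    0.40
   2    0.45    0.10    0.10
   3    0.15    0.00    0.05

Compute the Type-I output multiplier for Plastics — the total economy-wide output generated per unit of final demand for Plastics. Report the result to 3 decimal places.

I − A =
  [   0.90    -0.10    -0.40]
  [  -0.45     0.90    -0.10]
  [  -0.15     0.00     0.95]
Cofactors of I−A, C_ij = (−1)^(i+j)·(minor ij) (rows/columns in the sector order above):
  C_11 = (0.90)(0.95) − (-0.10)(0.00) = 0.8550
  C_12 = −[(-0.45)(0.95) − (-0.10)(-0.15)] = 0.4425
  C_13 = (-0.45)(0.00) − (0.90)(-0.15) = 0.1350
  C_21 = −[(-0.10)(0.95) − (-0.40)(0.00)] = 0.0950
  C_22 = (0.90)(0.95) − (-0.40)(-0.15) = 0.7950
  C_23 = −[(0.90)(0.00) − (-0.10)(-0.15)] = 0.0150
  C_31 = (-0.10)(-0.10) − (-0.40)(0.90) = 0.3700
  C_32 = −[(0.90)(-0.10) − (-0.40)(-0.45)] = 0.2700
  C_33 = (0.90)(0.90) − (-0.10)(-0.45) = 0.7650
det(I−A) = Σ_j (I−A)_1j·C_1j = (0.90)(0.8550) + (-0.10)(0.4425) + (-0.40)(0.1350) = 0.67125
adj(I−A) = Cᵀ =
  [ 0.8550   0.0950   0.3700]
  [ 0.4425   0.7950   0.2700]
  [ 0.1350   0.0150   0.7650]
(I − A)⁻¹ = adj(I−A) / det(I−A) ≈
  [   1.2737     0.1415     0.5512]
  [   0.6592     1.1844     0.4022]
  [   0.2011     0.0223     1.1397]
The output multiplier for sector j is the column-j sum of the Leontief inverse (I − A)⁻¹ = adj(I−A) / det(I−A).
Column 1 of adj(I−A): (0.8550, 0.4425, 0.1350); det(I−A) = 0.67125.
m_1 = (0.8550 + 0.4425 + 0.1350) / 0.67125 = 1.4325 / 0.67125 ≈ 2.134.

m_1 = 2.134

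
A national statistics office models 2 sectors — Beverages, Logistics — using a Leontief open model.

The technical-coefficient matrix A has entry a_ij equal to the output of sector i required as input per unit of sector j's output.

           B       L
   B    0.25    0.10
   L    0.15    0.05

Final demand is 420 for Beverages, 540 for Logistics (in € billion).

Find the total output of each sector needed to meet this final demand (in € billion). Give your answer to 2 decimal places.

I − A =
  [   0.75    -0.10]
  [  -0.15     0.95]
det(I−A) = (0.75)(0.95) − (-0.10)(-0.15) = 0.6975
adj(I−A) = [[0.95, 0.10], [0.15, 0.75]]
(I − A)⁻¹ = adj(I−A) / det(I−A) ≈
  [   1.3620     0.1434]
  [   0.2151     1.0753]
x = (I − A)⁻¹ d = adj(I−A)·d / det(I−A), with det(I−A) = 0.6975:
  x_B = (0.95·420 + 0.10·540) / 0.6975 = 453.00 / 0.6975 ≈ 649.46
  x_L = (0.15·420 + 0.75·540) / 0.6975 = 468.00 / 0.6975 ≈ 670.97

x_B = 649.46, x_L = 670.97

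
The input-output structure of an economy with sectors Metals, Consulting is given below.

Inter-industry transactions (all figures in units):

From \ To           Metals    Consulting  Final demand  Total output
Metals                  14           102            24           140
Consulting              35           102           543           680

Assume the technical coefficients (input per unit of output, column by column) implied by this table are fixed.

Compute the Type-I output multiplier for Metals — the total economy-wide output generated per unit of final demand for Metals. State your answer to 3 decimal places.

m_1 = 1.512

Technical coefficients a_ij = z_ij / X_j:
  a_11 = 14/140 = 0.10, a_21 = 35/140 = 0.25
  a_12 = 102/680 = 0.15, a_22 = 102/680 = 0.15
I − A =
  [   0.90    -0.15]
  [  -0.25     0.85]
det(I−A) = (0.90)(0.85) − (-0.15)(-0.25) = 0.7275
adj(I−A) = [[0.85, 0.15], [0.25, 0.90]]
(I − A)⁻¹ = adj(I−A) / det(I−A) ≈
  [   1.1684     0.2062]
  [   0.3436     1.2371]
The output multiplier for sector j is the column-j sum of the Leontief inverse (I − A)⁻¹ = adj(I−A) / det(I−A).
Column 1 of adj(I−A): (0.85, 0.25); det(I−A) = 0.7275.
m_1 = (0.85 + 0.25) / 0.7275 = 1.10 / 0.7275 ≈ 1.512.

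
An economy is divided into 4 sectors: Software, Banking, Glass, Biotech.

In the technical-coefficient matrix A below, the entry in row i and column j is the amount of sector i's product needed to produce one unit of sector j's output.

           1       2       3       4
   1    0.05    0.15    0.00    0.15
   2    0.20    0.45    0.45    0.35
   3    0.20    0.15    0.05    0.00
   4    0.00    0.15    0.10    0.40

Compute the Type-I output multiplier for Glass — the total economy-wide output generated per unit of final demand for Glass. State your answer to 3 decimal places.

I − A =
  [   0.95    -0.15     0.00    -0.15]
  [  -0.20     0.55    -0.45    -0.35]
  [  -0.20    -0.15     0.95     0.00]
  [   0.00    -0.15    -0.10     0.60]
Compute the cofactors C_ij = (−1)^(i+j)·(3×3 minor ij) of I−A; the adjugate is their transpose:
adj(I−A) = Cᵀ =
  [ 0.217875   0.109125   0.064125   0.118125]
  [ 0.175000   0.538500   0.292750   0.357875]
  [ 0.073500   0.108000   0.241125   0.081375]
  [ 0.056000   0.152625   0.113375   0.390250]
det(I−A) = Σ_j (I−A)_1j·C_1j = (0.95)(0.217875) + (-0.15)(0.175000) + (0.00)(0.073500) + (-0.15)(0.056000) = 0.17233125
(I − A)⁻¹ = adj(I−A) / det(I−A) ≈
  [   1.2643     0.6332     0.3721     0.6855]
  [   1.0155     3.1248     1.6988     2.0767]
  [   0.4265     0.6267     1.3992     0.4722]
  [   0.3250     0.8856     0.6579     2.2645]
The output multiplier for sector j is the column-j sum of the Leontief inverse (I − A)⁻¹ = adj(I−A) / det(I−A).
Column 3 of adj(I−A): (0.064125, 0.292750, 0.241125, 0.113375); det(I−A) = 0.17233125.
m_3 = (0.064125 + 0.292750 + 0.241125 + 0.113375) / 0.17233125 = 0.711375 / 0.17233125 ≈ 4.128.

m_3 = 4.128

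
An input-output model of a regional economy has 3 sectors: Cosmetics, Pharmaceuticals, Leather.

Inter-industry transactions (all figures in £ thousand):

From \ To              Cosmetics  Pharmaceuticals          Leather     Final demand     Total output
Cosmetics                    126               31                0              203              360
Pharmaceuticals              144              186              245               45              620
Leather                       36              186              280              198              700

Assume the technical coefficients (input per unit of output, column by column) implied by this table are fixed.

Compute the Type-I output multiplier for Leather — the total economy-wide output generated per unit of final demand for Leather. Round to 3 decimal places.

Technical coefficients a_ij = z_ij / X_j:
  a_CC = 126/360 = 0.35, a_PC = 144/360 = 0.40, a_LC = 36/360 = 0.10
  a_CP = 31/620 = 0.05, a_PP = 186/620 = 0.30, a_LP = 186/620 = 0.30
  a_CL = 0/700 = 0.00, a_PL = 245/700 = 0.35, a_LL = 280/700 = 0.40
I − A =
  [   0.65    -0.05     0.00]
  [  -0.40     0.70    -0.35]
  [  -0.10    -0.30     0.60]
Cofactors of I−A, C_ij = (−1)^(i+j)·(minor ij) (rows/columns in the sector order above):
  C_11 = (0.70)(0.60) − (-0.35)(-0.30) = 0.3150
  C_12 = −[(-0.40)(0.60) − (-0.35)(-0.10)] = 0.2750
  C_13 = (-0.40)(-0.30) − (0.70)(-0.10) = 0.1900
  C_21 = −[(-0.05)(0.60) − (0.00)(-0.30)] = 0.0300
  C_22 = (0.65)(0.60) − (0.00)(-0.10) = 0.3900
  C_23 = −[(0.65)(-0.30) − (-0.05)(-0.10)] = 0.2000
  C_31 = (-0.05)(-0.35) − (0.00)(0.70) = 0.0175
  C_32 = −[(0.65)(-0.35) − (0.00)(-0.40)] = 0.2275
  C_33 = (0.65)(0.70) − (-0.05)(-0.40) = 0.4350
det(I−A) = Σ_j (I−A)_1j·C_1j = (0.65)(0.3150) + (-0.05)(0.2750) + (0.00)(0.1900) = 0.1910
adj(I−A) = Cᵀ =
  [ 0.3150   0.0300   0.0175]
  [ 0.2750   0.3900   0.2275]
  [ 0.1900   0.2000   0.4350]
(I − A)⁻¹ = adj(I−A) / det(I−A) ≈
  [   1.6492     0.1571     0.0916]
  [   1.4398     2.0419     1.1911]
  [   0.9948     1.0471     2.2775]
The output multiplier for sector j is the column-j sum of the Leontief inverse (I − A)⁻¹ = adj(I−A) / det(I−A).
Column L of adj(I−A): (0.0175, 0.2275, 0.4350); det(I−A) = 0.1910.
m_L = (0.0175 + 0.2275 + 0.4350) / 0.1910 = 0.68 / 0.1910 ≈ 3.560.

m_L = 3.560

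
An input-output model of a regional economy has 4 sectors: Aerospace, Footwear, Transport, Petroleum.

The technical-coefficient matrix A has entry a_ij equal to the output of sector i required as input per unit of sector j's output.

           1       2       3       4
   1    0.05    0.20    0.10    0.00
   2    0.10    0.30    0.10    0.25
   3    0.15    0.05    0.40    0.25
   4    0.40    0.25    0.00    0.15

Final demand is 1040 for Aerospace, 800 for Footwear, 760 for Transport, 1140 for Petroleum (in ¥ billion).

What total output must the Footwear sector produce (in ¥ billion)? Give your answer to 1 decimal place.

x_2 = 3084.9

I − A =
  [   0.95    -0.20    -0.10     0.00]
  [  -0.10     0.70    -0.10    -0.25]
  [  -0.15    -0.05     0.60    -0.25]
  [  -0.40    -0.25     0.00     0.85]
Compute the cofactors C_ij = (−1)^(i+j)·(3×3 minor ij) of I−A; the adjugate is their transpose:
adj(I−A) = Cᵀ =
  [ 0.309000   0.112500   0.070250   0.053750]
  [ 0.133750   0.461750   0.099250   0.165000]
  [ 0.165375   0.145250   0.468875   0.180625]
  [ 0.184750   0.188750   0.062250   0.368250]
det(I−A) = Σ_j (I−A)_1j·C_1j = (0.95)(0.309000) + (-0.20)(0.133750) + (-0.10)(0.165375) + (0.00)(0.184750) = 0.2502625
(I − A)⁻¹ = adj(I−A) / det(I−A) ≈
  [   1.2347     0.4495     0.2807     0.2148]
  [   0.5344     1.8451     0.3966     0.6593]
  [   0.6608     0.5804     1.8735     0.7217]
  [   0.7382     0.7542     0.2487     1.4715]
x = (I − A)⁻¹ d = adj(I−A)·d / det(I−A), with det(I−A) = 0.2502625:
  x_1 = (0.309000·1040 + 0.112500·800 + 0.070250·760 + 0.053750·1140) / 0.2502625 = 526.025 / 0.2502625 ≈ 2101.9
  x_2 = (0.133750·1040 + 0.461750·800 + 0.099250·760 + 0.165000·1140) / 0.2502625 = 772.03 / 0.2502625 ≈ 3084.9
  x_3 = (0.165375·1040 + 0.145250·800 + 0.468875·760 + 0.180625·1140) / 0.2502625 = 850.4475 / 0.2502625 ≈ 3398.2
  x_4 = (0.184750·1040 + 0.188750·800 + 0.062250·760 + 0.368250·1140) / 0.2502625 = 810.255 / 0.2502625 ≈ 3237.6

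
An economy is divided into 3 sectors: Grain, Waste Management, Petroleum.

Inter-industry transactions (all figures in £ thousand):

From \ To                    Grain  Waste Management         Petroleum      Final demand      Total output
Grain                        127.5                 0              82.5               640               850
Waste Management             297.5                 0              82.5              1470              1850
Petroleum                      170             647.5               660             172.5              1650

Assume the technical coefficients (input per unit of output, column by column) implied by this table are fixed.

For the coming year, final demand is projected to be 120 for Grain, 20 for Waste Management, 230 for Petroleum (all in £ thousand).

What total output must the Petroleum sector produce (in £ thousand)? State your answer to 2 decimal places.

Technical coefficients a_ij = z_ij / X_j:
  a_11 = 127.5/850 = 0.15, a_21 = 297.5/850 = 0.35, a_31 = 170/850 = 0.20
  a_12 = 0/1850 = 0.00, a_22 = 0/1850 = 0.00, a_32 = 647.5/1850 = 0.35
  a_13 = 82.5/1650 = 0.05, a_23 = 82.5/1650 = 0.05, a_33 = 660/1650 = 0.40
I − A =
  [   0.85     0.00    -0.05]
  [  -0.35     1.00    -0.05]
  [  -0.20    -0.35     0.60]
Cofactors of I−A, C_ij = (−1)^(i+j)·(minor ij) (rows/columns in the sector order above):
  C_11 = (1.00)(0.60) − (-0.05)(-0.35) = 0.5825
  C_12 = −[(-0.35)(0.60) − (-0.05)(-0.20)] = 0.2200
  C_13 = (-0.35)(-0.35) − (1.00)(-0.20) = 0.3225
  C_21 = −[(0.00)(0.60) − (-0.05)(-0.35)] = 0.0175
  C_22 = (0.85)(0.60) − (-0.05)(-0.20) = 0.5000
  C_23 = −[(0.85)(-0.35) − (0.00)(-0.20)] = 0.2975
  C_31 = (0.00)(-0.05) − (-0.05)(1.00) = 0.0500
  C_32 = −[(0.85)(-0.05) − (-0.05)(-0.35)] = 0.0600
  C_33 = (0.85)(1.00) − (0.00)(-0.35) = 0.8500
det(I−A) = Σ_j (I−A)_1j·C_1j = (0.85)(0.5825) + (0.00)(0.2200) + (-0.05)(0.3225) = 0.4790
adj(I−A) = Cᵀ =
  [ 0.5825   0.0175   0.0500]
  [ 0.2200   0.5000   0.0600]
  [ 0.3225   0.2975   0.8500]
(I − A)⁻¹ = adj(I−A) / det(I−A) ≈
  [   1.2161     0.0365     0.1044]
  [   0.4593     1.0438     0.1253]
  [   0.6733     0.6211     1.7745]
x = (I − A)⁻¹ d = adj(I−A)·d / det(I−A), with det(I−A) = 0.4790:
  x_1 = (0.5825·120 + 0.0175·20 + 0.0500·230) / 0.4790 = 81.75 / 0.4790 ≈ 170.67
  x_2 = (0.2200·120 + 0.5000·20 + 0.0600·230) / 0.4790 = 50.20 / 0.4790 ≈ 104.80
  x_3 = (0.3225·120 + 0.2975·20 + 0.8500·230) / 0.4790 = 240.15 / 0.4790 ≈ 501.36

x_3 = 501.36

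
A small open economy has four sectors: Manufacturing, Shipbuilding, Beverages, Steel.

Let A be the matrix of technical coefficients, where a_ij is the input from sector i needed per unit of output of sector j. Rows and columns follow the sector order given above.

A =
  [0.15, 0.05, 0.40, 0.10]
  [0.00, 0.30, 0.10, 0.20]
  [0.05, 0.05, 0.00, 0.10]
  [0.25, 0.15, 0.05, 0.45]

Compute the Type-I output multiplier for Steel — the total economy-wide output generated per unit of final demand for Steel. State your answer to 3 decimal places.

m_4 = 3.609

I − A =
  [   0.85    -0.05    -0.40    -0.10]
  [   0.00     0.70    -0.10    -0.20]
  [  -0.05    -0.05     1.00    -0.10]
  [  -0.25    -0.15    -0.05     0.55]
Compute the cofactors C_ij = (−1)^(i+j)·(3×3 minor ij) of I−A; the adjugate is their transpose:
adj(I−A) = Cᵀ =
  [ 0.34675   0.05950   0.15025   0.11200]
  [ 0.05575   0.41700   0.07275   0.17500]
  [ 0.03775   0.03825   0.28175   0.07200]
  [ 0.17625   0.14425   0.11375   0.57650]
det(I−A) = Σ_j (I−A)_1j·C_1j = (0.85)(0.34675) + (-0.05)(0.05575) + (-0.40)(0.03775) + (-0.10)(0.17625) = 0.259225
(I − A)⁻¹ = adj(I−A) / det(I−A) ≈
  [   1.3376     0.2295     0.5796     0.4321]
  [   0.2151     1.6086     0.2806     0.6751]
  [   0.1456     0.1476     1.0869     0.2778]
  [   0.6799     0.5565     0.4388     2.2239]
The output multiplier for sector j is the column-j sum of the Leontief inverse (I − A)⁻¹ = adj(I−A) / det(I−A).
Column 4 of adj(I−A): (0.11200, 0.17500, 0.07200, 0.57650); det(I−A) = 0.259225.
m_4 = (0.11200 + 0.17500 + 0.07200 + 0.57650) / 0.259225 = 0.9355 / 0.259225 ≈ 3.609.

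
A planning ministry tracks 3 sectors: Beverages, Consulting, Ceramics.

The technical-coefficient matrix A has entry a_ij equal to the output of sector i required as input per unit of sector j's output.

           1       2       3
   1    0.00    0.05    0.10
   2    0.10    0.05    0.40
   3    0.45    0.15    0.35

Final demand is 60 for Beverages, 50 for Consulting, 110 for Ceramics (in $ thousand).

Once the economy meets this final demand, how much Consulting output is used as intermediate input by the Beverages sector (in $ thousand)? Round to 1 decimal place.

z_21 = 9.7

I − A =
  [   1.00    -0.05    -0.10]
  [  -0.10     0.95    -0.40]
  [  -0.45    -0.15     0.65]
Cofactors of I−A, C_ij = (−1)^(i+j)·(minor ij) (rows/columns in the sector order above):
  C_11 = (0.95)(0.65) − (-0.40)(-0.15) = 0.5575
  C_12 = −[(-0.10)(0.65) − (-0.40)(-0.45)] = 0.2450
  C_13 = (-0.10)(-0.15) − (0.95)(-0.45) = 0.4425
  C_21 = −[(-0.05)(0.65) − (-0.10)(-0.15)] = 0.0475
  C_22 = (1.00)(0.65) − (-0.10)(-0.45) = 0.6050
  C_23 = −[(1.00)(-0.15) − (-0.05)(-0.45)] = 0.1725
  C_31 = (-0.05)(-0.40) − (-0.10)(0.95) = 0.1150
  C_32 = −[(1.00)(-0.40) − (-0.10)(-0.10)] = 0.4100
  C_33 = (1.00)(0.95) − (-0.05)(-0.10) = 0.9450
det(I−A) = Σ_j (I−A)_1j·C_1j = (1.00)(0.5575) + (-0.05)(0.2450) + (-0.10)(0.4425) = 0.5010
adj(I−A) = Cᵀ =
  [ 0.5575   0.0475   0.1150]
  [ 0.2450   0.6050   0.4100]
  [ 0.4425   0.1725   0.9450]
(I − A)⁻¹ = adj(I−A) / det(I−A) ≈
  [   1.1128     0.0948     0.2295]
  [   0.4890     1.2076     0.8184]
  [   0.8832     0.3443     1.8862]
First solve x = (I − A)⁻¹ d = adj(I−A)·d / det(I−A); in particular x_1 = (0.5575·60 + 0.0475·50 + 0.1150·110) / 0.5010 = 48.475 / 0.5010 ≈ 96.756.
Intermediate flow from 2 to 1: z_21 = a_21 · x_1 = 0.10 × 48.475 / 0.5010 = 4.8475 / 0.5010 ≈ 9.7.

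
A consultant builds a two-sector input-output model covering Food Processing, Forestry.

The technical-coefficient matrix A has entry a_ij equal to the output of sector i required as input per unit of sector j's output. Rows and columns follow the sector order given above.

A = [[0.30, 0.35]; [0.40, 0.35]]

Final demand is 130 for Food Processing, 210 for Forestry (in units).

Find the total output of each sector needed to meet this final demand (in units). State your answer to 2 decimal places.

x_1 = 501.59, x_2 = 631.75

I − A =
  [   0.70    -0.35]
  [  -0.40     0.65]
det(I−A) = (0.70)(0.65) − (-0.35)(-0.40) = 0.3150
adj(I−A) = [[0.65, 0.35], [0.40, 0.70]]
(I − A)⁻¹ = adj(I−A) / det(I−A) ≈
  [   2.0635     1.1111]
  [   1.2698     2.2222]
x = (I − A)⁻¹ d = adj(I−A)·d / det(I−A), with det(I−A) = 0.3150:
  x_1 = (0.65·130 + 0.35·210) / 0.3150 = 158.00 / 0.3150 ≈ 501.59
  x_2 = (0.40·130 + 0.70·210) / 0.3150 = 199.00 / 0.3150 ≈ 631.75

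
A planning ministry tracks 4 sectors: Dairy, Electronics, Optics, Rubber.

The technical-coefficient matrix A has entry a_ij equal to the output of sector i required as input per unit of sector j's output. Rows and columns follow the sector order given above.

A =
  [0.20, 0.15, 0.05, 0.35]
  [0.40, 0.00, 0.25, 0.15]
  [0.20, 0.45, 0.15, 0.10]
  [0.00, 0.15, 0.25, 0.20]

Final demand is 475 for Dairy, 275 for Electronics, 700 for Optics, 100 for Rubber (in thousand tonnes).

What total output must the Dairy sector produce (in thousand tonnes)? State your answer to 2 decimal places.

x_D = 1497.15

I − A =
  [   0.80    -0.15    -0.05    -0.35]
  [  -0.40     1.00    -0.25    -0.15]
  [  -0.20    -0.45     0.85    -0.10]
  [   0.00    -0.15    -0.25     0.80]
Compute the cofactors C_ij = (−1)^(i+j)·(3×3 minor ij) of I−A; the adjugate is their transpose:
adj(I−A) = Cᵀ =
  [ 0.525250   0.201000   0.175125   0.289375]
  [ 0.309500   0.498500   0.241000   0.259000]
  [ 0.305500   0.334500   0.553000   0.265500]
  [ 0.153500   0.198000   0.218000   0.512500]
det(I−A) = Σ_j (I−A)_1j·C_1j = (0.80)(0.525250) + (-0.15)(0.309500) + (-0.05)(0.305500) + (-0.35)(0.153500) = 0.304775
(I − A)⁻¹ = adj(I−A) / det(I−A) ≈
  [   1.7234     0.6595     0.5746     0.9495]
  [   1.0155     1.6356     0.7907     0.8498]
  [   1.0024     1.0975     1.8145     0.8711]
  [   0.5037     0.6497     0.7153     1.6816]
x = (I − A)⁻¹ d = adj(I−A)·d / det(I−A), with det(I−A) = 0.304775:
  x_D = (0.525250·475 + 0.201000·275 + 0.175125·700 + 0.289375·100) / 0.304775 = 456.29375 / 0.304775 ≈ 1497.15
  x_E = (0.309500·475 + 0.498500·275 + 0.241000·700 + 0.259000·100) / 0.304775 = 478.70 / 0.304775 ≈ 1570.67
  x_O = (0.305500·475 + 0.334500·275 + 0.553000·700 + 0.265500·100) / 0.304775 = 650.75 / 0.304775 ≈ 2135.18
  x_R = (0.153500·475 + 0.198000·275 + 0.218000·700 + 0.512500·100) / 0.304775 = 331.2125 / 0.304775 ≈ 1086.74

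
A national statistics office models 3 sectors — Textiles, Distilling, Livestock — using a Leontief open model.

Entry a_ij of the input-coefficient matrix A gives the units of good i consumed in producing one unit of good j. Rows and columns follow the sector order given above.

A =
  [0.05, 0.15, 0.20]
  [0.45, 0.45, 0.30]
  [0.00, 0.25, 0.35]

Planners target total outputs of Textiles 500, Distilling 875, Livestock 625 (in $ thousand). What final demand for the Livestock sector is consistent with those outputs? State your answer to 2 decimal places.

d_3 = 187.50

I − A =
  [   0.95    -0.15    -0.20]
  [  -0.45     0.55    -0.30]
  [   0.00    -0.25     0.65]
d = (I − A) x:
  d_1 = (+0.95)·500 + (-0.15)·875 + (-0.20)·625 = 218.75
  d_2 = (-0.45)·500 + (+0.55)·875 + (-0.30)·625 = 68.75
  d_3 = (+0.00)·500 + (-0.25)·875 + (+0.65)·625 = 187.50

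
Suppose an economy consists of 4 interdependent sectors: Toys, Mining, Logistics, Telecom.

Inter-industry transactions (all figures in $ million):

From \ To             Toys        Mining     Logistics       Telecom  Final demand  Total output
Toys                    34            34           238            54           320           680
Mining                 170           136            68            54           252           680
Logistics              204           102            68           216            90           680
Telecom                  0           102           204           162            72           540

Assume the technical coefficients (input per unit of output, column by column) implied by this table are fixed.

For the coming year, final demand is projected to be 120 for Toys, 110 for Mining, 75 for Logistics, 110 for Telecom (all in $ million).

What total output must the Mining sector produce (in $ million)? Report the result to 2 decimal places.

x_2 = 359.08

Technical coefficients a_ij = z_ij / X_j:
  a_11 = 34/680 = 0.05, a_21 = 170/680 = 0.25, a_31 = 204/680 = 0.30, a_41 = 0/680 = 0.00
  a_12 = 34/680 = 0.05, a_22 = 136/680 = 0.20, a_32 = 102/680 = 0.15, a_42 = 102/680 = 0.15
  a_13 = 238/680 = 0.35, a_23 = 68/680 = 0.10, a_33 = 68/680 = 0.10, a_43 = 204/680 = 0.30
  a_14 = 54/540 = 0.10, a_24 = 54/540 = 0.10, a_34 = 216/540 = 0.40, a_44 = 162/540 = 0.30
I − A =
  [   0.95    -0.05    -0.35    -0.10]
  [  -0.25     0.80    -0.10    -0.10]
  [  -0.30    -0.15     0.90    -0.40]
  [   0.00    -0.15    -0.30     0.70]
Compute the cofactors C_ij = (−1)^(i+j)·(3×3 minor ij) of I−A; the adjugate is their transpose:
adj(I−A) = Cᵀ =
  [ 0.373500   0.101250   0.221250   0.194250]
  [ 0.157500   0.402000   0.163750   0.173500]
  [ 0.204750   0.171750   0.505250   0.342500]
  [ 0.121500   0.159750   0.251625   0.559875]
det(I−A) = Σ_j (I−A)_1j·C_1j = (0.95)(0.373500) + (-0.05)(0.157500) + (-0.35)(0.204750) + (-0.10)(0.121500) = 0.2631375
(I − A)⁻¹ = adj(I−A) / det(I−A) ≈
  [   1.4194     0.3848     0.8408     0.7382]
  [   0.5985     1.5277     0.6223     0.6594]
  [   0.7781     0.6527     1.9201     1.3016]
  [   0.4617     0.6071     0.9562     2.1277]
x = (I − A)⁻¹ d = adj(I−A)·d / det(I−A), with det(I−A) = 0.2631375:
  x_1 = (0.373500·120 + 0.101250·110 + 0.221250·75 + 0.194250·110) / 0.2631375 = 93.91875 / 0.2631375 ≈ 356.92
  x_2 = (0.157500·120 + 0.402000·110 + 0.163750·75 + 0.173500·110) / 0.2631375 = 94.48625 / 0.2631375 ≈ 359.08
  x_3 = (0.204750·120 + 0.171750·110 + 0.505250·75 + 0.342500·110) / 0.2631375 = 119.03125 / 0.2631375 ≈ 452.35
  x_4 = (0.121500·120 + 0.159750·110 + 0.251625·75 + 0.559875·110) / 0.2631375 = 112.610625 / 0.2631375 ≈ 427.95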